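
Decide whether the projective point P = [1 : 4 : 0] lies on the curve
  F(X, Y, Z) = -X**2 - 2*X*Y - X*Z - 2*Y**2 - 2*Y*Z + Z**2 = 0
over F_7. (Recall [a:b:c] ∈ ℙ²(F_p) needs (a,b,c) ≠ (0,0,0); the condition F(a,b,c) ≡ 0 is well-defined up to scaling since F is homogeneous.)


F(1,4,0) ≡ 1 (mod 7); P is NOT on the curve.

Evaluate F(1, 4, 0) term-by-term (mod 7).
  -X**2 ↦ -1·1·1·1 = -1
  -2*X*Y ↦ -2·1·4·1 = -8
  -X*Z ↦ -1·1·1·0 = 0
  -2*Y**2 ↦ -2·1·16·1 = -32
  -2*Y*Z ↦ -2·1·4·0 = 0
  Z**2 ↦ 1·1·1·0 = 0
Sum: F(1, 4, 0) = (-1) + (-8) + (0) + (-32) + (0) + (0) = -41.
Reducing mod 7: -41 ≡ 1 (mod 7).
Since F(a, b, c) ≡ 1 ≠ 0 (mod 7), P does NOT lie on the curve.


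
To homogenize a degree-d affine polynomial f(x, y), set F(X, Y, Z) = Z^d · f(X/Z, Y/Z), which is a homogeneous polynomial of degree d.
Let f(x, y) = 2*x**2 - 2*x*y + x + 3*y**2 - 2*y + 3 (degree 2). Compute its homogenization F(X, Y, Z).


F(X, Y, Z) = 2*X**2 - 2*X*Y + X*Z + 3*Y**2 - 2*Y*Z + 3*Z**2

deg(f) = 2.
Substitute x = X/Z, y = Y/Z into f, then multiply by Z^2.
  monomial 2·x^2·y^0 ↦ 2·X^2·Y^0·Z^0.
  monomial -2·x^1·y^1 ↦ -2·X^1·Y^1·Z^0.
  monomial 1·x^1·y^0 ↦ 1·X^1·Y^0·Z^1.
  monomial 3·x^0·y^2 ↦ 3·X^0·Y^2·Z^0.
  monomial -2·x^0·y^1 ↦ -2·X^0·Y^1·Z^1.
  monomial 3·x^0·y^0 ↦ 3·X^0·Y^0·Z^2.
Collecting: F(X, Y, Z) = 2*X**2 - 2*X*Y + X*Z + 3*Y**2 - 2*Y*Z + 3*Z**2.


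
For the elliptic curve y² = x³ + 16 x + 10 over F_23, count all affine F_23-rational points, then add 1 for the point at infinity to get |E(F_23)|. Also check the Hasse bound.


Affine points = {(1, 2), (1, 21), (2, 2), (2, 21), (3, 4), (3, 19), (4, 0), (5, 10), (5, 13), (6, 0), (8, 11), (8, 12), (9, 3), (9, 20), (13, 0), (18, 9), (18, 14), (20, 2), (20, 21), (21, 4), (21, 19), (22, 4), (22, 19)}; affine count = 23; |E(F_23)| = 24.

Discriminant check: Δ ∝ 4a³ + 27b² = 4·16³ + 27·10² = 4·4096 + 27·100 ≡ 17 (mod 23). Nonzero ⇒ E is nonsingular.
For each x ∈ F_23, compute rhs = x³ + 16·x + 10 mod 23, then count y ∈ F_23 with y² ≡ rhs.
  x = 0: rhs = 10, matching y values: none (0 points).
  x = 1: rhs = 4, matching y values: 2, 21 (2 points).
  x = 2: rhs = 4, matching y values: 2, 21 (2 points).
  x = 3: rhs = 16, matching y values: 4, 19 (2 points).
  x = 4: rhs = 0, matching y values: 0 (1 points).
  x = 5: rhs = 8, matching y values: 10, 13 (2 points).
  x = 6: rhs = 0, matching y values: 0 (1 points).
  x = 7: rhs = 5, matching y values: none (0 points).
  x = 8: rhs = 6, matching y values: 11, 12 (2 points).
  x = 9: rhs = 9, matching y values: 3, 20 (2 points).
  x = 10: rhs = 20, matching y values: none (0 points).
  x = 11: rhs = 22, matching y values: none (0 points).
  x = 12: rhs = 21, matching y values: none (0 points).
  x = 13: rhs = 0, matching y values: 0 (1 points).
  x = 14: rhs = 11, matching y values: none (0 points).
  x = 15: rhs = 14, matching y values: none (0 points).
  x = 16: rhs = 15, matching y values: none (0 points).
  x = 17: rhs = 20, matching y values: none (0 points).
  x = 18: rhs = 12, matching y values: 9, 14 (2 points).
  x = 19: rhs = 20, matching y values: none (0 points).
  x = 20: rhs = 4, matching y values: 2, 21 (2 points).
  x = 21: rhs = 16, matching y values: 4, 19 (2 points).
  x = 22: rhs = 16, matching y values: 4, 19 (2 points).
Total affine count: 23.
Full point count |E(F_23)| = 23 + 1 = 24.
Hasse bound: |24 − (23+1)| = |0| = 0 ≤ 2√23 ≈ 9.5917 ✓.


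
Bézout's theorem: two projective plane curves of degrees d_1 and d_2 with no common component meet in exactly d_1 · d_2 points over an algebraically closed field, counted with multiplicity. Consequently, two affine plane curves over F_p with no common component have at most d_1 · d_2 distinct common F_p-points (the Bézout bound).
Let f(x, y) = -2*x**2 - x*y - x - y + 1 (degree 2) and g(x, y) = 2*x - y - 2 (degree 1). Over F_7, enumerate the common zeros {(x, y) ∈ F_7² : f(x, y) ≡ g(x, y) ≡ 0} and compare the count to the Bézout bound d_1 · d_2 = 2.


Common zeros: {(6, 3)}; count = 1; Bézout bound = 2.

deg(f) = 2, deg(g) = 1, so Bézout bound = 2.
Scan x ∈ F_7. For each x, list the y ∈ F_7 with f(x, y) ≡ 0 and those with g(x, y) ≡ 0 (mod 7); the common zeros in that column are the intersection.
  x = 0: f ≡ 0 at y ∈ {1}; g ≡ 0 at y ∈ {5}; common: ∅.
  x = 1: f ≡ 0 at y ∈ {6}; g ≡ 0 at y ∈ {0}; common: ∅.
  x = 2: f ≡ 0 at y ∈ {4}; g ≡ 0 at y ∈ {2}; common: ∅.
  x = 3: f ≡ 0 at y ∈ {2}; g ≡ 0 at y ∈ {4}; common: ∅.
  x = 4: f ≡ 0 at y ∈ {0}; g ≡ 0 at y ∈ {6}; common: ∅.
  x = 5: f ≡ 0 at y ∈ {5}; g ≡ 0 at y ∈ {1}; common: ∅.
  x = 6: f ≡ 0 at y ∈ {0, 1, 2, 3, 4, 5, 6}; g ≡ 0 at y ∈ {3}; common: {3}.
Collecting: common zeros = {(6, 3)}, so the count is 1.
Comparison with the Bézout bound: 1 ≤ 2 = deg(f)·deg(g), as expected for curves with no common component (the affine F_7-count falls short of the bound because intersections may lie at infinity, over extension fields, or carry multiplicity).


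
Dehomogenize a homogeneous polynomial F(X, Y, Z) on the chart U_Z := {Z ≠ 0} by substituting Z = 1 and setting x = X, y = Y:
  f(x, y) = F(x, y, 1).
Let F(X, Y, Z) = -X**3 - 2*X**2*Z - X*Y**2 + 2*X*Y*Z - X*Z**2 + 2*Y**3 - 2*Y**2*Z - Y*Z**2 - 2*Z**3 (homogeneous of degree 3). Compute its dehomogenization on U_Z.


f(x, y) = -x**3 - 2*x**2 - x*y**2 + 2*x*y - x + 2*y**3 - 2*y**2 - y - 2

On U_Z we set Z = 1. Each monomial c·X^i·Y^j·Z^k in F becomes c·x^i·y^j·1^k = c·x^i·y^j.
Substituting Z = 1: F(X, Y, 1) = -x**3 - 2*x**2 - x*y**2 + 2*x*y - x + 2*y**3 - 2*y**2 - y - 2.
Note: deg(f) ≤ deg(F) = 3; strict inequality happens when F is divisible by Z (lost terms).


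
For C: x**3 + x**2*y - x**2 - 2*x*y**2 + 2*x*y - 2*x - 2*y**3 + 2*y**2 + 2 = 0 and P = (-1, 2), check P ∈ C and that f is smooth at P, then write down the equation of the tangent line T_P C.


Tangent line at P: -5*x - 9*y + 13 = 0.

Step 1: f(-1, 2) = 0, so P lies on C.
Step 2: partial derivatives
  f_x(x, y) = 3*x**2 + 2*x*y - 2*x - 2*y**2 + 2*y - 2, f_y(x, y) = x**2 - 4*x*y + 2*x - 6*y**2 + 4*y.
  f_x(P) = -5, f_y(P) = -9 (gradient nonzero, so P is smooth).
Step 3: tangent line at P: -5·(x − -1) + -9·(y − 2) = 0.
Expanding: -5*x - 9*y + 13 = 0.


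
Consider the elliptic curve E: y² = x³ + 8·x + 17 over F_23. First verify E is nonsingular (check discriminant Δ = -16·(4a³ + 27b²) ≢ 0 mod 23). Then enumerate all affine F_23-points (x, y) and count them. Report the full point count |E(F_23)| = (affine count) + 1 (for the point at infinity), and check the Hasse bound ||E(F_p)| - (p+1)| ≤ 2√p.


Affine points = {(1, 7), (1, 16), (2, 8), (2, 15), (7, 5), (7, 18), (8, 8), (8, 15), (9, 6), (9, 17), (10, 4), (10, 19), (12, 1), (12, 22), (13, 8), (13, 15), (15, 4), (15, 19), (16, 3), (16, 20), (17, 11), (17, 12), (18, 6), (18, 17), (19, 6), (19, 17), (20, 9), (20, 14), (21, 4), (21, 19), (22, 10), (22, 13)}; affine count = 32; |E(F_23)| = 33.

Discriminant check: Δ ∝ 4a³ + 27b² = 4·8³ + 27·17² = 4·512 + 27·289 ≡ 7 (mod 23). Nonzero ⇒ E is nonsingular.
For each x ∈ F_23, compute rhs = x³ + 8·x + 17 mod 23, then count y ∈ F_23 with y² ≡ rhs.
  x = 0: rhs = 17, matching y values: none (0 points).
  x = 1: rhs = 3, matching y values: 7, 16 (2 points).
  x = 2: rhs = 18, matching y values: 8, 15 (2 points).
  x = 3: rhs = 22, matching y values: none (0 points).
  x = 4: rhs = 21, matching y values: none (0 points).
  x = 5: rhs = 21, matching y values: none (0 points).
  x = 6: rhs = 5, matching y values: none (0 points).
  x = 7: rhs = 2, matching y values: 5, 18 (2 points).
  x = 8: rhs = 18, matching y values: 8, 15 (2 points).
  x = 9: rhs = 13, matching y values: 6, 17 (2 points).
  x = 10: rhs = 16, matching y values: 4, 19 (2 points).
  x = 11: rhs = 10, matching y values: none (0 points).
  x = 12: rhs = 1, matching y values: 1, 22 (2 points).
  x = 13: rhs = 18, matching y values: 8, 15 (2 points).
  x = 14: rhs = 21, matching y values: none (0 points).
  x = 15: rhs = 16, matching y values: 4, 19 (2 points).
  x = 16: rhs = 9, matching y values: 3, 20 (2 points).
  x = 17: rhs = 6, matching y values: 11, 12 (2 points).
  x = 18: rhs = 13, matching y values: 6, 17 (2 points).
  x = 19: rhs = 13, matching y values: 6, 17 (2 points).
  x = 20: rhs = 12, matching y values: 9, 14 (2 points).
  x = 21: rhs = 16, matching y values: 4, 19 (2 points).
  x = 22: rhs = 8, matching y values: 10, 13 (2 points).
Total affine count: 32.
Full point count |E(F_23)| = 32 + 1 = 33.
Hasse bound: |33 − (23+1)| = |9| = 9 ≤ 2√23 ≈ 9.5917 ✓.


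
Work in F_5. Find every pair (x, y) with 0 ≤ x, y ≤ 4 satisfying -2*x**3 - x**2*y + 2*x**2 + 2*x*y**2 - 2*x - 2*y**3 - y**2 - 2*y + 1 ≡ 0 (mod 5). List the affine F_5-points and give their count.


Affine F_5-points: {(1, 1), (1, 3), (1, 4), (2, 4)}; count = 4.

For each of the 25 pairs (x, y) ∈ F_5², evaluate f(x, y) mod 5. Record the zeros.
  x = 0: [0↦1, 1↦1, 2↦2, 3↦2, 4↦4]  zeros at y ∈ ∅
  x = 1: [0↦4, 1↦0, 2↦1, 3↦0, 4↦0]  zeros at y ∈ {1, 3, 4}
  x = 2: [0↦4, 1↦4, 2↦3, 3↦4, 4↦0]  zeros at y ∈ {4}
  x = 3: [0↦4, 1↦1, 2↦1, 3↦2, 4↦2]  zeros at y ∈ ∅
  x = 4: [0↦2, 1↦4, 2↦3, 3↦2, 4↦4]  zeros at y ∈ ∅
Collecting zeros: affine points = {(1, 1), (1, 3), (1, 4), (2, 4)}.
Total count |C(F_5)_aff| = 4.


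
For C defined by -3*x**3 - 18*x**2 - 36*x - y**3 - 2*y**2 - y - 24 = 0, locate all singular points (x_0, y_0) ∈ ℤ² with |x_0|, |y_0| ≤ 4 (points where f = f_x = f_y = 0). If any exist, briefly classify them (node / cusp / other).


Singular points: {(-2, -1)}; classification: cusp.

Compute partial derivatives:
  f_x = -9*x**2 - 36*x - 36.
  f_y = -3*y**2 - 4*y - 1.
Scan x_0 ∈ {−4, ..., 4}. For each x_0, f_y(x_0, y) is a polynomial in y; find its integer roots y ∈ {−4, ..., 4}, then test f_x and f at those candidates.
  x = -4: f_y(-4, y) = -3*y**2 - 4*y - 1; vanishes at y ∈ {-1}. (-4, -1): f_x = -36 ≠ 0.
  x = -3: f_y(-3, y) = -3*y**2 - 4*y - 1; vanishes at y ∈ {-1}. (-3, -1): f_x = -9 ≠ 0.
  x = -2: f_y(-2, y) = -3*y**2 - 4*y - 1; vanishes at y ∈ {-1}. (-2, -1): f_x = 0, f = 0 — SINGULAR.
  x = -1: f_y(-1, y) = -3*y**2 - 4*y - 1; vanishes at y ∈ {-1}. (-1, -1): f_x = -9 ≠ 0.
  x = 0: f_y(0, y) = -3*y**2 - 4*y - 1; vanishes at y ∈ {-1}. (0, -1): f_x = -36 ≠ 0.
  x = 1: f_y(1, y) = -3*y**2 - 4*y - 1; vanishes at y ∈ {-1}. (1, -1): f_x = -81 ≠ 0.
  x = 2: f_y(2, y) = -3*y**2 - 4*y - 1; vanishes at y ∈ {-1}. (2, -1): f_x = -144 ≠ 0.
  x = 3: f_y(3, y) = -3*y**2 - 4*y - 1; vanishes at y ∈ {-1}. (3, -1): f_x = -225 ≠ 0.
  x = 4: f_y(4, y) = -3*y**2 - 4*y - 1; vanishes at y ∈ {-1}. (4, -1): f_x = -324 ≠ 0.
Only singular point on the grid: (-2, -1).
Classify: substitute x = -2 + u, y = -1 + v and expand: f = -3*u**3 - v**3 + v**2.
No constant or linear terms (consistent with a singular point). Quadratic part: v**2. Cubic part: -3*u**3 - v**3.
The quadratic part v**2 is a perfect square, so there is a single (double) tangent line v = 0, i.e. y = -1. Restricting the cubic part to that line (v = 0) leaves -3*u**3 ≠ 0, so f is not divisible by v and the branch is v² ≈ 3*u**3 to lowest order — this is a cusp.
Classification: cusp.


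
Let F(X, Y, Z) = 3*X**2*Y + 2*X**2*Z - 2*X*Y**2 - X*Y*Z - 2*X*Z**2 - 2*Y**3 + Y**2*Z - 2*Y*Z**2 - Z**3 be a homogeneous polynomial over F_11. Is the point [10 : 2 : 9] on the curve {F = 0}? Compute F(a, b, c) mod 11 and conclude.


F(10,2,9) ≡ 4 (mod 11); P is NOT on the curve.

Evaluate F(10, 2, 9) term-by-term (mod 11).
  3*X**2*Y ↦ 3·100·2·1 = 600
  2*X**2*Z ↦ 2·100·1·9 = 1800
  -2*X*Y**2 ↦ -2·10·4·1 = -80
  -X*Y*Z ↦ -1·10·2·9 = -180
  -2*X*Z**2 ↦ -2·10·1·81 = -1620
  -2*Y**3 ↦ -2·1·8·1 = -16
  Y**2*Z ↦ 1·1·4·9 = 36
  -2*Y*Z**2 ↦ -2·1·2·81 = -324
  -Z**3 ↦ -1·1·1·729 = -729
Sum: F(10, 2, 9) = (600) + (1800) + (-80) + (-180) + (-1620) + (-16) + (36) + (-324) + (-729) = -513.
Reducing mod 11: -513 ≡ 4 (mod 11).
Since F(a, b, c) ≡ 4 ≠ 0 (mod 11), P does NOT lie on the curve.


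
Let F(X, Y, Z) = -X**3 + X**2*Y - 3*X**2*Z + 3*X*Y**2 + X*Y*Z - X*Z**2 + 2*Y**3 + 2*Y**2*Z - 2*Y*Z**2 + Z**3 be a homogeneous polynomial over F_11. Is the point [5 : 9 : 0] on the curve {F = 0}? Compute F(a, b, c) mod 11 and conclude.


F(5,9,0) ≡ 1 (mod 11); P is NOT on the curve.

Evaluate F(5, 9, 0) term-by-term (mod 11).
  -X**3 ↦ -1·125·1·1 = -125
  X**2*Y ↦ 1·25·9·1 = 225
  -3*X**2*Z ↦ -3·25·1·0 = 0
  3*X*Y**2 ↦ 3·5·81·1 = 1215
  X*Y*Z ↦ 1·5·9·0 = 0
  -X*Z**2 ↦ -1·5·1·0 = 0
  2*Y**3 ↦ 2·1·729·1 = 1458
  2*Y**2*Z ↦ 2·1·81·0 = 0
  -2*Y*Z**2 ↦ -2·1·9·0 = 0
  Z**3 ↦ 1·1·1·0 = 0
Sum: F(5, 9, 0) = (-125) + (225) + (0) + (1215) + (0) + (0) + (1458) + (0) + (0) + (0) = 2773.
Reducing mod 11: 2773 ≡ 1 (mod 11).
Since F(a, b, c) ≡ 1 ≠ 0 (mod 11), P does NOT lie on the curve.


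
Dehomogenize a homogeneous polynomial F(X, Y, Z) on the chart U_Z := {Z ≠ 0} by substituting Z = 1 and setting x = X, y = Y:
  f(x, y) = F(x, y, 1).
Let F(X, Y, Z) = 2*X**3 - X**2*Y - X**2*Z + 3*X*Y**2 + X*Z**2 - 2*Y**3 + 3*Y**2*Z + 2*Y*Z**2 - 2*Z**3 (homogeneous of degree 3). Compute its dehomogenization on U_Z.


f(x, y) = 2*x**3 - x**2*y - x**2 + 3*x*y**2 + x - 2*y**3 + 3*y**2 + 2*y - 2

On U_Z we set Z = 1. Each monomial c·X^i·Y^j·Z^k in F becomes c·x^i·y^j·1^k = c·x^i·y^j.
Substituting Z = 1: F(X, Y, 1) = 2*x**3 - x**2*y - x**2 + 3*x*y**2 + x - 2*y**3 + 3*y**2 + 2*y - 2.
Note: deg(f) ≤ deg(F) = 3; strict inequality happens when F is divisible by Z (lost terms).


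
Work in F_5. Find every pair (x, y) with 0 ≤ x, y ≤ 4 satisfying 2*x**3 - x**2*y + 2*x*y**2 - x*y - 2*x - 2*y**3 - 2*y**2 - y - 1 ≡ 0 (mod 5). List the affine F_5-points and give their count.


Affine F_5-points: {(0, 4), (3, 3), (4, 2)}; count = 3.

For each of the 25 pairs (x, y) ∈ F_5², evaluate f(x, y) mod 5. Record the zeros.
  x = 0: [0↦4, 1↦4, 2↦3, 3↦4, 4↦0]  zeros at y ∈ {4}
  x = 1: [0↦4, 1↦4, 2↦2, 3↦1, 4↦4]  zeros at y ∈ ∅
  x = 2: [0↦1, 1↦4, 2↦4, 3↦4, 4↦2]  zeros at y ∈ ∅
  x = 3: [0↦2, 1↦1, 2↦1, 3↦0, 4↦1]  zeros at y ∈ {3}
  x = 4: [0↦4, 1↦2, 2↦0, 3↦1, 4↦3]  zeros at y ∈ {2}
Collecting zeros: affine points = {(0, 4), (3, 3), (4, 2)}.
Total count |C(F_5)_aff| = 3.


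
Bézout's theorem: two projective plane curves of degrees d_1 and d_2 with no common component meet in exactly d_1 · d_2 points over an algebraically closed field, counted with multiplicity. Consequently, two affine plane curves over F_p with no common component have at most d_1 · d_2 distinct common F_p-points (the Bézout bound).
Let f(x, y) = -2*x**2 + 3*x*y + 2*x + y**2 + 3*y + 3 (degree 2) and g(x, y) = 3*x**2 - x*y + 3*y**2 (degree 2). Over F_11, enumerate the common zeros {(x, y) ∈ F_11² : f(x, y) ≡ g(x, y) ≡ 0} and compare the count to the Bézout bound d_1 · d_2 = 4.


Common zeros: ∅; count = 0; Bézout bound = 4.

deg(f) = 2, deg(g) = 2, so Bézout bound = 4.
Scan x ∈ F_11. For each x, list the y ∈ F_11 with f(x, y) ≡ 0 and those with g(x, y) ≡ 0 (mod 11); the common zeros in that column are the intersection.
  x = 0: f ≡ 0 at y ∈ ∅; g ≡ 0 at y ∈ {0}; common: ∅.
  x = 1: f ≡ 0 at y ∈ ∅; g ≡ 0 at y ∈ {7, 8}; common: ∅.
  x = 2: f ≡ 0 at y ∈ ∅; g ≡ 0 at y ∈ {3, 5}; common: ∅.
  x = 3: f ≡ 0 at y ∈ {4, 6}; g ≡ 0 at y ∈ {2, 10}; common: ∅.
  x = 4: f ≡ 0 at y ∈ {3, 4}; g ≡ 0 at y ∈ {6, 10}; common: ∅.
  x = 5: f ≡ 0 at y ∈ ∅; g ≡ 0 at y ∈ {2, 7}; common: ∅.
  x = 6: f ≡ 0 at y ∈ {2, 10}; g ≡ 0 at y ∈ {4, 9}; common: ∅.
  x = 7: f ≡ 0 at y ∈ {3, 6}; g ≡ 0 at y ∈ {1, 5}; common: ∅.
  x = 8: f ≡ 0 at y ∈ ∅; g ≡ 0 at y ∈ {1, 9}; common: ∅.
  x = 9: f ≡ 0 at y ∈ {1, 2}; g ≡ 0 at y ∈ {6, 8}; common: ∅.
  x = 10: f ≡ 0 at y ∈ {1, 10}; g ≡ 0 at y ∈ {3, 4}; common: ∅.
Collecting: common zeros = ∅, so the count is 0.
Comparison with the Bézout bound: 0 ≤ 4 = deg(f)·deg(g), as expected for curves with no common component (the affine F_11-count falls short of the bound because intersections may lie at infinity, over extension fields, or carry multiplicity).


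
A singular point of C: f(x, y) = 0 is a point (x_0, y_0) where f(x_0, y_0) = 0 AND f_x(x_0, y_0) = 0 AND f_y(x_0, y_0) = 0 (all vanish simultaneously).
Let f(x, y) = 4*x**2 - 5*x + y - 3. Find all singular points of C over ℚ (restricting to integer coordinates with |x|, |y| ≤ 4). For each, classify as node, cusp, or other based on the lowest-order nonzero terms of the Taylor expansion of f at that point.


No singular points in the scanned grid; C is smooth there.

Compute partial derivatives:
  f_x = 8*x - 5.
  f_y = 1.
f_y = 1 is a nonzero constant, so f_y never vanishes: no point (x, y) can satisfy f = f_x = f_y = 0. In particular no (x, y) ∈ {−4, ..., 4}² is singular; the curve is smooth.


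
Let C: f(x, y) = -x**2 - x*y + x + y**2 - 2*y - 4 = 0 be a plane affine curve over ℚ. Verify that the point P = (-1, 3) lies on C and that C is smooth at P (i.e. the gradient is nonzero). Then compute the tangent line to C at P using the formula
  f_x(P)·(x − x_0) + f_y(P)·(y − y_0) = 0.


Tangent line at P: 5*y - 15 = 0.

Step 1: f(-1, 3) = 0, so P lies on C.
Step 2: partial derivatives
  f_x(x, y) = -2*x - y + 1, f_y(x, y) = -x + 2*y - 2.
  f_x(P) = 0, f_y(P) = 5 (gradient nonzero, so P is smooth).
Step 3: tangent line at P: 0·(x − -1) + 5·(y − 3) = 0.
Expanding: 5*y - 15 = 0.


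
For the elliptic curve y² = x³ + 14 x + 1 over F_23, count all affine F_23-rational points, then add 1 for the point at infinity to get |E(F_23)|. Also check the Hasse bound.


Affine points = {(0, 1), (0, 22), (1, 4), (1, 19), (3, 1), (3, 22), (4, 11), (4, 12), (5, 9), (5, 14), (6, 5), (6, 18), (8, 2), (8, 21), (17, 0), (18, 6), (18, 17), (20, 1), (20, 22), (22, 3), (22, 20)}; affine count = 21; |E(F_23)| = 22.

Discriminant check: Δ ∝ 4a³ + 27b² = 4·14³ + 27·1² = 4·2744 + 27·1 ≡ 9 (mod 23). Nonzero ⇒ E is nonsingular.
For each x ∈ F_23, compute rhs = x³ + 14·x + 1 mod 23, then count y ∈ F_23 with y² ≡ rhs.
  x = 0: rhs = 1, matching y values: 1, 22 (2 points).
  x = 1: rhs = 16, matching y values: 4, 19 (2 points).
  x = 2: rhs = 14, matching y values: none (0 points).
  x = 3: rhs = 1, matching y values: 1, 22 (2 points).
  x = 4: rhs = 6, matching y values: 11, 12 (2 points).
  x = 5: rhs = 12, matching y values: 9, 14 (2 points).
  x = 6: rhs = 2, matching y values: 5, 18 (2 points).
  x = 7: rhs = 5, matching y values: none (0 points).
  x = 8: rhs = 4, matching y values: 2, 21 (2 points).
  x = 9: rhs = 5, matching y values: none (0 points).
  x = 10: rhs = 14, matching y values: none (0 points).
  x = 11: rhs = 14, matching y values: none (0 points).
  x = 12: rhs = 11, matching y values: none (0 points).
  x = 13: rhs = 11, matching y values: none (0 points).
  x = 14: rhs = 20, matching y values: none (0 points).
  x = 15: rhs = 21, matching y values: none (0 points).
  x = 16: rhs = 20, matching y values: none (0 points).
  x = 17: rhs = 0, matching y values: 0 (1 points).
  x = 18: rhs = 13, matching y values: 6, 17 (2 points).
  x = 19: rhs = 19, matching y values: none (0 points).
  x = 20: rhs = 1, matching y values: 1, 22 (2 points).
  x = 21: rhs = 11, matching y values: none (0 points).
  x = 22: rhs = 9, matching y values: 3, 20 (2 points).
Total affine count: 21.
Full point count |E(F_23)| = 21 + 1 = 22.
Hasse bound: |22 − (23+1)| = |-2| = 2 ≤ 2√23 ≈ 9.5917 ✓.


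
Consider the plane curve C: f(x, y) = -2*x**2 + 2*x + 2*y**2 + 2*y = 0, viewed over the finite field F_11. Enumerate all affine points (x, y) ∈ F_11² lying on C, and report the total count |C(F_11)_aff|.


Affine F_11-points: {(0, 0), (0, 10), (1, 0), (1, 10), (2, 1), (2, 9), (3, 2), (3, 8), (4, 3), (4, 7), (5, 4), (5, 6), (6, 5), (7, 4), (7, 6), (8, 3), (8, 7), (9, 2), (9, 8), (10, 1), (10, 9)}; count = 21.

For each of the 121 pairs (x, y) ∈ F_11², evaluate f(x, y) mod 11. Record the zeros.
  x = 0: [0↦0, 1↦4, 2↦1, 3↦2, 4↦7, 5↦5, 6↦7, 7↦2, 8↦1, 9↦4, 10↦0]  zeros at y ∈ {0, 10}
  x = 1: [0↦0, 1↦4, 2↦1, 3↦2, 4↦7, 5↦5, 6↦7, 7↦2, 8↦1, 9↦4, 10↦0]  zeros at y ∈ {0, 10}
  x = 2: [0↦7, 1↦0, 2↦8, 3↦9, 4↦3, 5↦1, 6↦3, 7↦9, 8↦8, 9↦0, 10↦7]  zeros at y ∈ {1, 9}
  x = 3: [0↦10, 1↦3, 2↦0, 3↦1, 4↦6, 5↦4, 6↦6, 7↦1, 8↦0, 9↦3, 10↦10]  zeros at y ∈ {2, 8}
  x = 4: [0↦9, 1↦2, 2↦10, 3↦0, 4↦5, 5↦3, 6↦5, 7↦0, 8↦10, 9↦2, 10↦9]  zeros at y ∈ {3, 7}
  x = 5: [0↦4, 1↦8, 2↦5, 3↦6, 4↦0, 5↦9, 6↦0, 7↦6, 8↦5, 9↦8, 10↦4]  zeros at y ∈ {4, 6}
  x = 6: [0↦6, 1↦10, 2↦7, 3↦8, 4↦2, 5↦0, 6↦2, 7↦8, 8↦7, 9↦10, 10↦6]  zeros at y ∈ {5}
  x = 7: [0↦4, 1↦8, 2↦5, 3↦6, 4↦0, 5↦9, 6↦0, 7↦6, 8↦5, 9↦8, 10↦4]  zeros at y ∈ {4, 6}
  x = 8: [0↦9, 1↦2, 2↦10, 3↦0, 4↦5, 5↦3, 6↦5, 7↦0, 8↦10, 9↦2, 10↦9]  zeros at y ∈ {3, 7}
  x = 9: [0↦10, 1↦3, 2↦0, 3↦1, 4↦6, 5↦4, 6↦6, 7↦1, 8↦0, 9↦3, 10↦10]  zeros at y ∈ {2, 8}
  x = 10: [0↦7, 1↦0, 2↦8, 3↦9, 4↦3, 5↦1, 6↦3, 7↦9, 8↦8, 9↦0, 10↦7]  zeros at y ∈ {1, 9}
Collecting zeros: affine points = {(0, 0), (0, 10), (1, 0), (1, 10), (2, 1), (2, 9), (3, 2), (3, 8), (4, 3), (4, 7), (5, 4), (5, 6), (6, 5), (7, 4), (7, 6), (8, 3), (8, 7), (9, 2), (9, 8), (10, 1), (10, 9)}.
Total count |C(F_11)_aff| = 21.


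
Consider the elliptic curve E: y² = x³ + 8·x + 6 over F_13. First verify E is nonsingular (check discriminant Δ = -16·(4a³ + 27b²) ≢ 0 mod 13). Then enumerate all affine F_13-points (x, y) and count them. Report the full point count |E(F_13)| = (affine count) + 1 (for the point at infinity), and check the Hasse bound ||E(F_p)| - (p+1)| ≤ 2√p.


Affine points = {(2, 2), (2, 11), (6, 6), (6, 7), (8, 6), (8, 7), (9, 1), (9, 12), (12, 6), (12, 7)}; affine count = 10; |E(F_13)| = 11.

Discriminant check: Δ ∝ 4a³ + 27b² = 4·8³ + 27·6² = 4·512 + 27·36 ≡ 4 (mod 13). Nonzero ⇒ E is nonsingular.
For each x ∈ F_13, compute rhs = x³ + 8·x + 6 mod 13, then count y ∈ F_13 with y² ≡ rhs.
  x = 0: rhs = 6, matching y values: none (0 points).
  x = 1: rhs = 2, matching y values: none (0 points).
  x = 2: rhs = 4, matching y values: 2, 11 (2 points).
  x = 3: rhs = 5, matching y values: none (0 points).
  x = 4: rhs = 11, matching y values: none (0 points).
  x = 5: rhs = 2, matching y values: none (0 points).
  x = 6: rhs = 10, matching y values: 6, 7 (2 points).
  x = 7: rhs = 2, matching y values: none (0 points).
  x = 8: rhs = 10, matching y values: 6, 7 (2 points).
  x = 9: rhs = 1, matching y values: 1, 12 (2 points).
  x = 10: rhs = 7, matching y values: none (0 points).
  x = 11: rhs = 8, matching y values: none (0 points).
  x = 12: rhs = 10, matching y values: 6, 7 (2 points).
Total affine count: 10.
Full point count |E(F_13)| = 10 + 1 = 11.
Hasse bound: |11 − (13+1)| = |-3| = 3 ≤ 2√13 ≈ 7.2111 ✓.


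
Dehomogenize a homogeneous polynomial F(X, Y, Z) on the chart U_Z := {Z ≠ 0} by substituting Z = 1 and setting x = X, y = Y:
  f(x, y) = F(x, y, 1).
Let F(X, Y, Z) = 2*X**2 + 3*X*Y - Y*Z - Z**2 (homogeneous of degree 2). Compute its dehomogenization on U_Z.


f(x, y) = 2*x**2 + 3*x*y - y - 1

On U_Z we set Z = 1. Each monomial c·X^i·Y^j·Z^k in F becomes c·x^i·y^j·1^k = c·x^i·y^j.
Substituting Z = 1: F(X, Y, 1) = 2*x**2 + 3*x*y - y - 1.
Note: deg(f) ≤ deg(F) = 2; strict inequality happens when F is divisible by Z (lost terms).


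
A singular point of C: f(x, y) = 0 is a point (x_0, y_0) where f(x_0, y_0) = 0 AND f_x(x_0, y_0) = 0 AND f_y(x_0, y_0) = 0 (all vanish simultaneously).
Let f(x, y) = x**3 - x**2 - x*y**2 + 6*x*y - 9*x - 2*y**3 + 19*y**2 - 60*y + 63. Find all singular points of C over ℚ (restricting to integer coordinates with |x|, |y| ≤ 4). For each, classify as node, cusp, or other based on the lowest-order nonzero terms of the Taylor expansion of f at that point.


Singular points: {(0, 3)}; classification: node.

Compute partial derivatives:
  f_x = 3*x**2 - 2*x - y**2 + 6*y - 9.
  f_y = -2*x*y + 6*x - 6*y**2 + 38*y - 60.
Scan x_0 ∈ {−4, ..., 4}. For each x_0, f_y(x_0, y) is a polynomial in y; find its integer roots y ∈ {−4, ..., 4}, then test f_x and f at those candidates.
  x = -4: f_y(-4, y) = -6*y**2 + 46*y - 84; vanishes at y ∈ {3}. (-4, 3): f_x = 56 ≠ 0.
  x = -3: f_y(-3, y) = -6*y**2 + 44*y - 78; vanishes at y ∈ {3}. (-3, 3): f_x = 33 ≠ 0.
  x = -2: f_y(-2, y) = -6*y**2 + 42*y - 72; vanishes at y ∈ {3, 4}. (-2, 3): f_x = 16 ≠ 0; (-2, 4): f_x = 15 ≠ 0.
  x = -1: f_y(-1, y) = -6*y**2 + 40*y - 66; vanishes at y ∈ {3}. (-1, 3): f_x = 5 ≠ 0.
  x = 0: f_y(0, y) = -6*y**2 + 38*y - 60; vanishes at y ∈ {3}. (0, 3): f_x = 0, f = 0 — SINGULAR.
  x = 1: f_y(1, y) = -6*y**2 + 36*y - 54; vanishes at y ∈ {3}. (1, 3): f_x = 1 ≠ 0.
  x = 2: f_y(2, y) = -6*y**2 + 34*y - 48; vanishes at y ∈ {3}. (2, 3): f_x = 8 ≠ 0.
  x = 3: f_y(3, y) = -6*y**2 + 32*y - 42; vanishes at y ∈ {3}. (3, 3): f_x = 21 ≠ 0.
  x = 4: f_y(4, y) = -6*y**2 + 30*y - 36; vanishes at y ∈ {2, 3}. (4, 2): f_x = 39 ≠ 0; (4, 3): f_x = 40 ≠ 0.
Only singular point on the grid: (0, 3).
Classify: substitute x = 0 + u, y = 3 + v and expand: f = u**3 - u**2 - u*v**2 - 2*v**3 + v**2.
No constant or linear terms (consistent with a singular point). Quadratic part: -u**2 + v**2. Cubic part: u**3 - u*v**2 - 2*v**3.
The quadratic part v**2 - u**2 = (v − u)(v + u) splits into two distinct linear factors, so there are two distinct tangent lines y − 3 = ±(x − 0) — this is a node (ordinary double point).
Classification: node.


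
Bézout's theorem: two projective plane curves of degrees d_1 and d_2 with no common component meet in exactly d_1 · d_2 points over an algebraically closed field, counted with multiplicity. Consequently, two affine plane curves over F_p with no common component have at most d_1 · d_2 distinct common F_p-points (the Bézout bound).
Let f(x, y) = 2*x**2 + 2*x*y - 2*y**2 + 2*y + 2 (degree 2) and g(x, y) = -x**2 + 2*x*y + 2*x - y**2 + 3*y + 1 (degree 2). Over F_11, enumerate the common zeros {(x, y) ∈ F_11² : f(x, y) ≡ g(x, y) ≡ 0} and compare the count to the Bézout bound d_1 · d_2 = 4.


Common zeros: ∅; count = 0; Bézout bound = 4.

deg(f) = 2, deg(g) = 2, so Bézout bound = 4.
Scan x ∈ F_11. For each x, list the y ∈ F_11 with f(x, y) ≡ 0 and those with g(x, y) ≡ 0 (mod 11); the common zeros in that column are the intersection.
  x = 0: f ≡ 0 at y ∈ {4, 8}; g ≡ 0 at y ∈ ∅; common: ∅.
  x = 1: f ≡ 0 at y ∈ {6, 7}; g ≡ 0 at y ∈ {8}; common: ∅.
  x = 2: f ≡ 0 at y ∈ ∅; g ≡ 0 at y ∈ {2, 5}; common: ∅.
  x = 3: f ≡ 0 at y ∈ {7, 8}; g ≡ 0 at y ∈ ∅; common: ∅.
  x = 4: f ≡ 0 at y ∈ {6, 10}; g ≡ 0 at y ∈ {2, 9}; common: ∅.
  x = 5: f ≡ 0 at y ∈ ∅; g ≡ 0 at y ∈ {4, 9}; common: ∅.
  x = 6: f ≡ 0 at y ∈ ∅; g ≡ 0 at y ∈ {7, 8}; common: ∅.
  x = 7: f ≡ 0 at y ∈ {4}; g ≡ 0 at y ∈ ∅; common: ∅.
  x = 8: f ≡ 0 at y ∈ {10}; g ≡ 0 at y ∈ ∅; common: ∅.
  x = 9: f ≡ 0 at y ∈ ∅; g ≡ 0 at y ∈ ∅; common: ∅.
  x = 10: f ≡ 0 at y ∈ ∅; g ≡ 0 at y ∈ {5, 7}; common: ∅.
Collecting: common zeros = ∅, so the count is 0.
Comparison with the Bézout bound: 0 ≤ 4 = deg(f)·deg(g), as expected for curves with no common component (the affine F_11-count falls short of the bound because intersections may lie at infinity, over extension fields, or carry multiplicity).


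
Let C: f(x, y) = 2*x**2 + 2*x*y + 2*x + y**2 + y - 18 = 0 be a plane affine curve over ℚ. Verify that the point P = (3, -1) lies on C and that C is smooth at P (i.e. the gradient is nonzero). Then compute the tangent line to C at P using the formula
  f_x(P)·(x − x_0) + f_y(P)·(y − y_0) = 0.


Tangent line at P: 12*x + 5*y - 31 = 0.

Step 1: f(3, -1) = 0, so P lies on C.
Step 2: partial derivatives
  f_x(x, y) = 4*x + 2*y + 2, f_y(x, y) = 2*x + 2*y + 1.
  f_x(P) = 12, f_y(P) = 5 (gradient nonzero, so P is smooth).
Step 3: tangent line at P: 12·(x − 3) + 5·(y − -1) = 0.
Expanding: 12*x + 5*y - 31 = 0.


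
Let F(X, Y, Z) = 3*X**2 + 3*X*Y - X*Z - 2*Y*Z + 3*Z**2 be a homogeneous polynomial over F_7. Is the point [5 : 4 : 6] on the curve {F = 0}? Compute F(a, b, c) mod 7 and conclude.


F(5,4,6) ≡ 4 (mod 7); P is NOT on the curve.

Evaluate F(5, 4, 6) term-by-term (mod 7).
  3*X**2 ↦ 3·25·1·1 = 75
  3*X*Y ↦ 3·5·4·1 = 60
  -X*Z ↦ -1·5·1·6 = -30
  -2*Y*Z ↦ -2·1·4·6 = -48
  3*Z**2 ↦ 3·1·1·36 = 108
Sum: F(5, 4, 6) = (75) + (60) + (-30) + (-48) + (108) = 165.
Reducing mod 7: 165 ≡ 4 (mod 7).
Since F(a, b, c) ≡ 4 ≠ 0 (mod 7), P does NOT lie on the curve.


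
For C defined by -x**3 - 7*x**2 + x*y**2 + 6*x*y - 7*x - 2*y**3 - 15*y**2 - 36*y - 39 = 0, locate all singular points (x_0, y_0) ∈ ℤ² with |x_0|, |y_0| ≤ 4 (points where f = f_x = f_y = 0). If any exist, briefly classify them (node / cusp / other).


Singular points: {(-2, -3)}; classification: node.

Compute partial derivatives:
  f_x = -3*x**2 - 14*x + y**2 + 6*y - 7.
  f_y = 2*x*y + 6*x - 6*y**2 - 30*y - 36.
Scan x_0 ∈ {−4, ..., 4}. For each x_0, f_y(x_0, y) is a polynomial in y; find its integer roots y ∈ {−4, ..., 4}, then test f_x and f at those candidates.
  x = -4: f_y(-4, y) = -6*y**2 - 38*y - 60; vanishes at y ∈ {-3}. (-4, -3): f_x = -8 ≠ 0.
  x = -3: f_y(-3, y) = -6*y**2 - 36*y - 54; vanishes at y ∈ {-3}. (-3, -3): f_x = -1 ≠ 0.
  x = -2: f_y(-2, y) = -6*y**2 - 34*y - 48; vanishes at y ∈ {-3}. (-2, -3): f_x = 0, f = 0 — SINGULAR.
  x = -1: f_y(-1, y) = -6*y**2 - 32*y - 42; vanishes at y ∈ {-3}. (-1, -3): f_x = -5 ≠ 0.
  x = 0: f_y(0, y) = -6*y**2 - 30*y - 36; vanishes at y ∈ {-3, -2}. (0, -3): f_x = -16 ≠ 0; (0, -2): f_x = -15 ≠ 0.
  x = 1: f_y(1, y) = -6*y**2 - 28*y - 30; vanishes at y ∈ {-3}. (1, -3): f_x = -33 ≠ 0.
  x = 2: f_y(2, y) = -6*y**2 - 26*y - 24; vanishes at y ∈ {-3}. (2, -3): f_x = -56 ≠ 0.
  x = 3: f_y(3, y) = -6*y**2 - 24*y - 18; vanishes at y ∈ {-3, -1}. (3, -3): f_x = -85 ≠ 0; (3, -1): f_x = -81 ≠ 0.
  x = 4: f_y(4, y) = -6*y**2 - 22*y - 12; vanishes at y ∈ {-3}. (4, -3): f_x = -120 ≠ 0.
Only singular point on the grid: (-2, -3).
Classify: substitute x = -2 + u, y = -3 + v and expand: f = -u**3 - u**2 + u*v**2 - 2*v**3 + v**2.
No constant or linear terms (consistent with a singular point). Quadratic part: -u**2 + v**2. Cubic part: -u**3 + u*v**2 - 2*v**3.
The quadratic part v**2 - u**2 = (v − u)(v + u) splits into two distinct linear factors, so there are two distinct tangent lines y − -3 = ±(x − -2) — this is a node (ordinary double point).
Classification: node.


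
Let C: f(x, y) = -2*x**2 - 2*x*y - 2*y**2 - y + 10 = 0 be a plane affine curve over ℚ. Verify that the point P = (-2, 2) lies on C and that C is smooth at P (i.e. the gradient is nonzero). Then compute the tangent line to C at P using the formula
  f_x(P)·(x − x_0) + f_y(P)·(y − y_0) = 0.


Tangent line at P: 4*x - 5*y + 18 = 0.

Step 1: f(-2, 2) = 0, so P lies on C.
Step 2: partial derivatives
  f_x(x, y) = -4*x - 2*y, f_y(x, y) = -2*x - 4*y - 1.
  f_x(P) = 4, f_y(P) = -5 (gradient nonzero, so P is smooth).
Step 3: tangent line at P: 4·(x − -2) + -5·(y − 2) = 0.
Expanding: 4*x - 5*y + 18 = 0.


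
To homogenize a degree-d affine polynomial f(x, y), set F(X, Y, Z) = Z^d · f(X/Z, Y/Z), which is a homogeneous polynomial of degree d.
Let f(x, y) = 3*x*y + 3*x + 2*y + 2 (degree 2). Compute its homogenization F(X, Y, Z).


F(X, Y, Z) = 3*X*Y + 3*X*Z + 2*Y*Z + 2*Z**2

deg(f) = 2.
Substitute x = X/Z, y = Y/Z into f, then multiply by Z^2.
  monomial 3·x^1·y^1 ↦ 3·X^1·Y^1·Z^0.
  monomial 3·x^1·y^0 ↦ 3·X^1·Y^0·Z^1.
  monomial 2·x^0·y^1 ↦ 2·X^0·Y^1·Z^1.
  monomial 2·x^0·y^0 ↦ 2·X^0·Y^0·Z^2.
Collecting: F(X, Y, Z) = 3*X*Y + 3*X*Z + 2*Y*Z + 2*Z**2.


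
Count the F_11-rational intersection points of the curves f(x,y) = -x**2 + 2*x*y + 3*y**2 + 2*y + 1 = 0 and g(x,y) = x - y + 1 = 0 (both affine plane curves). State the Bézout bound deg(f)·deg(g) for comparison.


Common zeros: {(4, 5), (10, 0)}; count = 2; Bézout bound = 2.

deg(f) = 2, deg(g) = 1, so Bézout bound = 2.
Scan x ∈ F_11. For each x, list the y ∈ F_11 with f(x, y) ≡ 0 and those with g(x, y) ≡ 0 (mod 11); the common zeros in that column are the intersection.
  x = 0: f ≡ 0 at y ∈ {6, 8}; g ≡ 0 at y ∈ {1}; common: ∅.
  x = 1: f ≡ 0 at y ∈ {0, 6}; g ≡ 0 at y ∈ {2}; common: ∅.
  x = 2: f ≡ 0 at y ∈ ∅; g ≡ 0 at y ∈ {3}; common: ∅.
  x = 3: f ≡ 0 at y ∈ ∅; g ≡ 0 at y ∈ {4}; common: ∅.
  x = 4: f ≡ 0 at y ∈ {5, 10}; g ≡ 0 at y ∈ {5}; common: {5}.
  x = 5: f ≡ 0 at y ∈ {8, 10}; g ≡ 0 at y ∈ {6}; common: ∅.
  x = 6: f ≡ 0 at y ∈ {5}; g ≡ 0 at y ∈ {7}; common: ∅.
  x = 7: f ≡ 0 at y ∈ ∅; g ≡ 0 at y ∈ {8}; common: ∅.
  x = 8: f ≡ 0 at y ∈ ∅; g ≡ 0 at y ∈ {9}; common: ∅.
  x = 9: f ≡ 0 at y ∈ ∅; g ≡ 0 at y ∈ {10}; common: ∅.
  x = 10: f ≡ 0 at y ∈ {0}; g ≡ 0 at y ∈ {0}; common: {0}.
Collecting: common zeros = {(4, 5), (10, 0)}, so the count is 2.
Comparison with the Bézout bound: 2 ≤ 2 = deg(f)·deg(g), as expected for curves with no common component (the bound is attained).


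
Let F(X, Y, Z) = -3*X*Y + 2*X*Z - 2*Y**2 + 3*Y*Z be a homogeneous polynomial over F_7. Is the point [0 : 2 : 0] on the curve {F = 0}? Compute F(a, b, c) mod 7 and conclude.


F(0,2,0) ≡ 6 (mod 7); P is NOT on the curve.

Evaluate F(0, 2, 0) term-by-term (mod 7).
  -3*X*Y ↦ -3·0·2·1 = 0
  2*X*Z ↦ 2·0·1·0 = 0
  -2*Y**2 ↦ -2·1·4·1 = -8
  3*Y*Z ↦ 3·1·2·0 = 0
Sum: F(0, 2, 0) = (0) + (0) + (-8) + (0) = -8.
Reducing mod 7: -8 ≡ 6 (mod 7).
Since F(a, b, c) ≡ 6 ≠ 0 (mod 7), P does NOT lie on the curve.


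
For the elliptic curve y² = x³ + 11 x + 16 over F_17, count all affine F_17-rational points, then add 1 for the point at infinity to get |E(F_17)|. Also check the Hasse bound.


Affine points = {(0, 4), (0, 13), (3, 5), (3, 12), (5, 3), (5, 14), (6, 3), (6, 14), (8, 2), (8, 15), (10, 2), (10, 15), (16, 2), (16, 15)}; affine count = 14; |E(F_17)| = 15.

Discriminant check: Δ ∝ 4a³ + 27b² = 4·11³ + 27·16² = 4·1331 + 27·256 ≡ 13 (mod 17). Nonzero ⇒ E is nonsingular.
For each x ∈ F_17, compute rhs = x³ + 11·x + 16 mod 17, then count y ∈ F_17 with y² ≡ rhs.
  x = 0: rhs = 16, matching y values: 4, 13 (2 points).
  x = 1: rhs = 11, matching y values: none (0 points).
  x = 2: rhs = 12, matching y values: none (0 points).
  x = 3: rhs = 8, matching y values: 5, 12 (2 points).
  x = 4: rhs = 5, matching y values: none (0 points).
  x = 5: rhs = 9, matching y values: 3, 14 (2 points).
  x = 6: rhs = 9, matching y values: 3, 14 (2 points).
  x = 7: rhs = 11, matching y values: none (0 points).
  x = 8: rhs = 4, matching y values: 2, 15 (2 points).
  x = 9: rhs = 11, matching y values: none (0 points).
  x = 10: rhs = 4, matching y values: 2, 15 (2 points).
  x = 11: rhs = 6, matching y values: none (0 points).
  x = 12: rhs = 6, matching y values: none (0 points).
  x = 13: rhs = 10, matching y values: none (0 points).
  x = 14: rhs = 7, matching y values: none (0 points).
  x = 15: rhs = 3, matching y values: none (0 points).
  x = 16: rhs = 4, matching y values: 2, 15 (2 points).
Total affine count: 14.
Full point count |E(F_17)| = 14 + 1 = 15.
Hasse bound: |15 − (17+1)| = |-3| = 3 ≤ 2√17 ≈ 8.2462 ✓.


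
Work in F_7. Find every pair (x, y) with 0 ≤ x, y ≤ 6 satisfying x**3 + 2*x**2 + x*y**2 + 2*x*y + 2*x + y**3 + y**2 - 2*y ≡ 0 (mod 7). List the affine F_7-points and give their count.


Affine F_7-points: {(0, 0), (0, 1), (0, 5), (1, 2), (2, 4), (3, 3), (5, 6), (6, 3)}; count = 8.

For each of the 49 pairs (x, y) ∈ F_7², evaluate f(x, y) mod 7. Record the zeros.
  x = 0: [0↦0, 1↦0, 2↦1, 3↦2, 4↦2, 5↦0, 6↦2]  zeros at y ∈ {0, 1, 5}
  x = 1: [0↦5, 1↦1, 2↦0, 3↦1, 4↦3, 5↦5, 6↦6]  zeros at y ∈ {2}
  x = 2: [0↦6, 1↦5, 2↦2, 3↦3, 4↦0, 5↦6, 6↦6]  zeros at y ∈ {4}
  x = 3: [0↦2, 1↦4, 2↦6, 3↦0, 4↦6, 5↦2, 6↦1]  zeros at y ∈ {3}
  x = 4: [0↦6, 1↦4, 2↦4, 3↦5, 4↦6, 5↦6, 6↦4]  zeros at y ∈ ∅
  x = 5: [0↦3, 1↦4, 2↦2, 3↦3, 4↦6, 5↦3, 6↦0]  zeros at y ∈ {6}
  x = 6: [0↦6, 1↦3, 2↦6, 3↦0, 4↦5, 5↦6, 6↦2]  zeros at y ∈ {3}
Collecting zeros: affine points = {(0, 0), (0, 1), (0, 5), (1, 2), (2, 4), (3, 3), (5, 6), (6, 3)}.
Total count |C(F_7)_aff| = 8.


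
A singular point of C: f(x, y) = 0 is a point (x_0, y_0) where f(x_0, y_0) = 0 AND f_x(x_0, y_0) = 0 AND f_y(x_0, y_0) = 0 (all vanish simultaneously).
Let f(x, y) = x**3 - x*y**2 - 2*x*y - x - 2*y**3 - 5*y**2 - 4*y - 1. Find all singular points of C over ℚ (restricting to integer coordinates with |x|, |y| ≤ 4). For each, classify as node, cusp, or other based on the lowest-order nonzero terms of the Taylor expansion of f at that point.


Singular points: {(0, -1)}; classification: cusp.

Compute partial derivatives:
  f_x = 3*x**2 - y**2 - 2*y - 1.
  f_y = -2*x*y - 2*x - 6*y**2 - 10*y - 4.
Scan x_0 ∈ {−4, ..., 4}. For each x_0, f_y(x_0, y) is a polynomial in y; find its integer roots y ∈ {−4, ..., 4}, then test f_x and f at those candidates.
  x = -4: f_y(-4, y) = -6*y**2 - 2*y + 4; vanishes at y ∈ {-1}. (-4, -1): f_x = 48 ≠ 0.
  x = -3: f_y(-3, y) = -6*y**2 - 4*y + 2; vanishes at y ∈ {-1}. (-3, -1): f_x = 27 ≠ 0.
  x = -2: f_y(-2, y) = -6*y**2 - 6*y; vanishes at y ∈ {-1, 0}. (-2, -1): f_x = 12 ≠ 0; (-2, 0): f_x = 11 ≠ 0.
  x = -1: f_y(-1, y) = -6*y**2 - 8*y - 2; vanishes at y ∈ {-1}. (-1, -1): f_x = 3 ≠ 0.
  x = 0: f_y(0, y) = -6*y**2 - 10*y - 4; vanishes at y ∈ {-1}. (0, -1): f_x = 0, f = 0 — SINGULAR.
  x = 1: f_y(1, y) = -6*y**2 - 12*y - 6; vanishes at y ∈ {-1}. (1, -1): f_x = 3 ≠ 0.
  x = 2: f_y(2, y) = -6*y**2 - 14*y - 8; vanishes at y ∈ {-1}. (2, -1): f_x = 12 ≠ 0.
  x = 3: f_y(3, y) = -6*y**2 - 16*y - 10; vanishes at y ∈ {-1}. (3, -1): f_x = 27 ≠ 0.
  x = 4: f_y(4, y) = -6*y**2 - 18*y - 12; vanishes at y ∈ {-2, -1}. (4, -2): f_x = 47 ≠ 0; (4, -1): f_x = 48 ≠ 0.
Only singular point on the grid: (0, -1).
Classify: substitute x = 0 + u, y = -1 + v and expand: f = u**3 - u*v**2 - 2*v**3 + v**2.
No constant or linear terms (consistent with a singular point). Quadratic part: v**2. Cubic part: u**3 - u*v**2 - 2*v**3.
The quadratic part v**2 is a perfect square, so there is a single (double) tangent line v = 0, i.e. y = -1. Restricting the cubic part to that line (v = 0) leaves u**3 ≠ 0, so f is not divisible by v and the branch is v² ≈ -u**3 to lowest order — this is a cusp.
Classification: cusp.


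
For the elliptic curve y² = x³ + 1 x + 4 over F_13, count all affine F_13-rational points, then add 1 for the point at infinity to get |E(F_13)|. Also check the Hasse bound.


Affine points = {(0, 2), (0, 11), (2, 1), (2, 12), (5, 2), (5, 11), (7, 4), (7, 9), (8, 2), (8, 11), (9, 1), (9, 12), (10, 0)}; affine count = 13; |E(F_13)| = 14.

Discriminant check: Δ ∝ 4a³ + 27b² = 4·1³ + 27·4² = 4·1 + 27·16 ≡ 7 (mod 13). Nonzero ⇒ E is nonsingular.
For each x ∈ F_13, compute rhs = x³ + 1·x + 4 mod 13, then count y ∈ F_13 with y² ≡ rhs.
  x = 0: rhs = 4, matching y values: 2, 11 (2 points).
  x = 1: rhs = 6, matching y values: none (0 points).
  x = 2: rhs = 1, matching y values: 1, 12 (2 points).
  x = 3: rhs = 8, matching y values: none (0 points).
  x = 4: rhs = 7, matching y values: none (0 points).
  x = 5: rhs = 4, matching y values: 2, 11 (2 points).
  x = 6: rhs = 5, matching y values: none (0 points).
  x = 7: rhs = 3, matching y values: 4, 9 (2 points).
  x = 8: rhs = 4, matching y values: 2, 11 (2 points).
  x = 9: rhs = 1, matching y values: 1, 12 (2 points).
  x = 10: rhs = 0, matching y values: 0 (1 points).
  x = 11: rhs = 7, matching y values: none (0 points).
  x = 12: rhs = 2, matching y values: none (0 points).
Total affine count: 13.
Full point count |E(F_13)| = 13 + 1 = 14.
Hasse bound: |14 − (13+1)| = |0| = 0 ≤ 2√13 ≈ 7.2111 ✓.
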